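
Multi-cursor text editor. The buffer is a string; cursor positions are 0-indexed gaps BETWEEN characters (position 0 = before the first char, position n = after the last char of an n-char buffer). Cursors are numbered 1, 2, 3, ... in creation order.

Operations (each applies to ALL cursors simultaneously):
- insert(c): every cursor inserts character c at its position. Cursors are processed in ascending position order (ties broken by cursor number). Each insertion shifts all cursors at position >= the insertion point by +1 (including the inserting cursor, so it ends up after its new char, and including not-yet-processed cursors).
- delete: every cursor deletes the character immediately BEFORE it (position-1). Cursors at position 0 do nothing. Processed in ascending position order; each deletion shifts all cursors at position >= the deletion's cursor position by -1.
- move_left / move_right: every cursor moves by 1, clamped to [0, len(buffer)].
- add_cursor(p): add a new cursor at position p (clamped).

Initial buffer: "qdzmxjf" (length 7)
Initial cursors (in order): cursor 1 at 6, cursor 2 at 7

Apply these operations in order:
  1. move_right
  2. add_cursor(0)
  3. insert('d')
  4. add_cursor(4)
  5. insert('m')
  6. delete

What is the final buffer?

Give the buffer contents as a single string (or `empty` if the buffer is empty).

After op 1 (move_right): buffer="qdzmxjf" (len 7), cursors c1@7 c2@7, authorship .......
After op 2 (add_cursor(0)): buffer="qdzmxjf" (len 7), cursors c3@0 c1@7 c2@7, authorship .......
After op 3 (insert('d')): buffer="dqdzmxjfdd" (len 10), cursors c3@1 c1@10 c2@10, authorship 3.......12
After op 4 (add_cursor(4)): buffer="dqdzmxjfdd" (len 10), cursors c3@1 c4@4 c1@10 c2@10, authorship 3.......12
After op 5 (insert('m')): buffer="dmqdzmmxjfddmm" (len 14), cursors c3@2 c4@6 c1@14 c2@14, authorship 33...4....1212
After op 6 (delete): buffer="dqdzmxjfdd" (len 10), cursors c3@1 c4@4 c1@10 c2@10, authorship 3.......12

Answer: dqdzmxjfdd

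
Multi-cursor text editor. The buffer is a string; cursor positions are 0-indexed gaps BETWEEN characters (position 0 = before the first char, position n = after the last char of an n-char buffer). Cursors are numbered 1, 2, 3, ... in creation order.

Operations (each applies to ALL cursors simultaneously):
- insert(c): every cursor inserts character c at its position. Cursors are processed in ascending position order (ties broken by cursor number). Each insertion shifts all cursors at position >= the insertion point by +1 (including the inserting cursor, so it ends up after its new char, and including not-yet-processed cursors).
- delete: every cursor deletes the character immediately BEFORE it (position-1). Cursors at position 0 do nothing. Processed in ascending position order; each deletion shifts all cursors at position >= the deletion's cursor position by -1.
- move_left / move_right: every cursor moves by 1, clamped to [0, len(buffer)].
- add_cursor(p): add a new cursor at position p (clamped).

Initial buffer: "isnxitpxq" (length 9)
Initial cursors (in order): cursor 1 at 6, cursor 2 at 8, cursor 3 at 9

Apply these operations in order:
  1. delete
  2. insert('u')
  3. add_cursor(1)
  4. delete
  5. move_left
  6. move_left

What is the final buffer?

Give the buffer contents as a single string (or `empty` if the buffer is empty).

Answer: snxip

Derivation:
After op 1 (delete): buffer="isnxip" (len 6), cursors c1@5 c2@6 c3@6, authorship ......
After op 2 (insert('u')): buffer="isnxiupuu" (len 9), cursors c1@6 c2@9 c3@9, authorship .....1.23
After op 3 (add_cursor(1)): buffer="isnxiupuu" (len 9), cursors c4@1 c1@6 c2@9 c3@9, authorship .....1.23
After op 4 (delete): buffer="snxip" (len 5), cursors c4@0 c1@4 c2@5 c3@5, authorship .....
After op 5 (move_left): buffer="snxip" (len 5), cursors c4@0 c1@3 c2@4 c3@4, authorship .....
After op 6 (move_left): buffer="snxip" (len 5), cursors c4@0 c1@2 c2@3 c3@3, authorship .....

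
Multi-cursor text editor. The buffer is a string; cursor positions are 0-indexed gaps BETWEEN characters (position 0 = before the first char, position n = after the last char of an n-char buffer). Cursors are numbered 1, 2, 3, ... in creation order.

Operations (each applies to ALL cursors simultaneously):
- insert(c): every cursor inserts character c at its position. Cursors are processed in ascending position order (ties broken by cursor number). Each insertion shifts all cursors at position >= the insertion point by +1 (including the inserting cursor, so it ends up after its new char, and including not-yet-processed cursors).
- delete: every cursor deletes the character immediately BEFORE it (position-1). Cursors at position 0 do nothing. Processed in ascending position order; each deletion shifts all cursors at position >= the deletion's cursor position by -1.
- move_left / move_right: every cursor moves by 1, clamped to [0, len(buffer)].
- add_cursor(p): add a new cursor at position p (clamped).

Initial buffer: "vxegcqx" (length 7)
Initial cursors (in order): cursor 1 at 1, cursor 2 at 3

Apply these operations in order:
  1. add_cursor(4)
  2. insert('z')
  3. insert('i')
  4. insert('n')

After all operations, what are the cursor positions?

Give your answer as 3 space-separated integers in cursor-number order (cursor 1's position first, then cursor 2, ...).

After op 1 (add_cursor(4)): buffer="vxegcqx" (len 7), cursors c1@1 c2@3 c3@4, authorship .......
After op 2 (insert('z')): buffer="vzxezgzcqx" (len 10), cursors c1@2 c2@5 c3@7, authorship .1..2.3...
After op 3 (insert('i')): buffer="vzixezigzicqx" (len 13), cursors c1@3 c2@7 c3@10, authorship .11..22.33...
After op 4 (insert('n')): buffer="vzinxezingzincqx" (len 16), cursors c1@4 c2@9 c3@13, authorship .111..222.333...

Answer: 4 9 13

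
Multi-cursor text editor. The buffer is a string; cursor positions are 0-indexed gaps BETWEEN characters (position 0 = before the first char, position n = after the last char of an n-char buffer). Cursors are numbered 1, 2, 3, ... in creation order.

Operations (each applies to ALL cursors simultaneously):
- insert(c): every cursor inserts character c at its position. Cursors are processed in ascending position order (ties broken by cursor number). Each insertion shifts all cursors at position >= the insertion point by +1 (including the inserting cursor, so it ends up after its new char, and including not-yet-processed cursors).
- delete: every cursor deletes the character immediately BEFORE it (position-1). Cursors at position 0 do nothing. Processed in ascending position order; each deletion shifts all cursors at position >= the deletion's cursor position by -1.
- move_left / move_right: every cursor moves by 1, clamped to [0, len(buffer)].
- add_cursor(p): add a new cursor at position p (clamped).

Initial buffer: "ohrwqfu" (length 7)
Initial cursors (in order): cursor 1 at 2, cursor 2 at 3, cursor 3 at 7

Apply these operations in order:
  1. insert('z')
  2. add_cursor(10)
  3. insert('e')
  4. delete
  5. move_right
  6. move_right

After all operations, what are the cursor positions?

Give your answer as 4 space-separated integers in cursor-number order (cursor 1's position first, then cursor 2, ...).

Answer: 5 7 10 10

Derivation:
After op 1 (insert('z')): buffer="ohzrzwqfuz" (len 10), cursors c1@3 c2@5 c3@10, authorship ..1.2....3
After op 2 (add_cursor(10)): buffer="ohzrzwqfuz" (len 10), cursors c1@3 c2@5 c3@10 c4@10, authorship ..1.2....3
After op 3 (insert('e')): buffer="ohzerzewqfuzee" (len 14), cursors c1@4 c2@7 c3@14 c4@14, authorship ..11.22....334
After op 4 (delete): buffer="ohzrzwqfuz" (len 10), cursors c1@3 c2@5 c3@10 c4@10, authorship ..1.2....3
After op 5 (move_right): buffer="ohzrzwqfuz" (len 10), cursors c1@4 c2@6 c3@10 c4@10, authorship ..1.2....3
After op 6 (move_right): buffer="ohzrzwqfuz" (len 10), cursors c1@5 c2@7 c3@10 c4@10, authorship ..1.2....3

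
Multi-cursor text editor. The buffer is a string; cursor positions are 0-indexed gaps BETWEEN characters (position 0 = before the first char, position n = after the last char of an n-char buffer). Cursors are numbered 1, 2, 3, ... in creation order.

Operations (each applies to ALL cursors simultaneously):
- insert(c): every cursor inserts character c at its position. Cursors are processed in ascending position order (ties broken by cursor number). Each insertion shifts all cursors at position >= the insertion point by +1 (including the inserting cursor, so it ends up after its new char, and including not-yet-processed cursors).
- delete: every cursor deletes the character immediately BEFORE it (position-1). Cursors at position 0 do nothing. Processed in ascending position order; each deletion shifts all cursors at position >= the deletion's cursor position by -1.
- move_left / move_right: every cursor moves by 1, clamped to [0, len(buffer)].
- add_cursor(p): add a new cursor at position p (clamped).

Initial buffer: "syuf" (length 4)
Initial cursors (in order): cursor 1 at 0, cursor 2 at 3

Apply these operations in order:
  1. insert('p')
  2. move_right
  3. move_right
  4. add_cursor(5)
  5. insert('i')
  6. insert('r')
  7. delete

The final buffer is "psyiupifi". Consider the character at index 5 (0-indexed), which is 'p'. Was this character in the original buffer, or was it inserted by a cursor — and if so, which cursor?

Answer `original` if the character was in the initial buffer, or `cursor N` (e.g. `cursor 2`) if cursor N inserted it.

Answer: cursor 2

Derivation:
After op 1 (insert('p')): buffer="psyupf" (len 6), cursors c1@1 c2@5, authorship 1...2.
After op 2 (move_right): buffer="psyupf" (len 6), cursors c1@2 c2@6, authorship 1...2.
After op 3 (move_right): buffer="psyupf" (len 6), cursors c1@3 c2@6, authorship 1...2.
After op 4 (add_cursor(5)): buffer="psyupf" (len 6), cursors c1@3 c3@5 c2@6, authorship 1...2.
After op 5 (insert('i')): buffer="psyiupifi" (len 9), cursors c1@4 c3@7 c2@9, authorship 1..1.23.2
After op 6 (insert('r')): buffer="psyirupirfir" (len 12), cursors c1@5 c3@9 c2@12, authorship 1..11.233.22
After op 7 (delete): buffer="psyiupifi" (len 9), cursors c1@4 c3@7 c2@9, authorship 1..1.23.2
Authorship (.=original, N=cursor N): 1 . . 1 . 2 3 . 2
Index 5: author = 2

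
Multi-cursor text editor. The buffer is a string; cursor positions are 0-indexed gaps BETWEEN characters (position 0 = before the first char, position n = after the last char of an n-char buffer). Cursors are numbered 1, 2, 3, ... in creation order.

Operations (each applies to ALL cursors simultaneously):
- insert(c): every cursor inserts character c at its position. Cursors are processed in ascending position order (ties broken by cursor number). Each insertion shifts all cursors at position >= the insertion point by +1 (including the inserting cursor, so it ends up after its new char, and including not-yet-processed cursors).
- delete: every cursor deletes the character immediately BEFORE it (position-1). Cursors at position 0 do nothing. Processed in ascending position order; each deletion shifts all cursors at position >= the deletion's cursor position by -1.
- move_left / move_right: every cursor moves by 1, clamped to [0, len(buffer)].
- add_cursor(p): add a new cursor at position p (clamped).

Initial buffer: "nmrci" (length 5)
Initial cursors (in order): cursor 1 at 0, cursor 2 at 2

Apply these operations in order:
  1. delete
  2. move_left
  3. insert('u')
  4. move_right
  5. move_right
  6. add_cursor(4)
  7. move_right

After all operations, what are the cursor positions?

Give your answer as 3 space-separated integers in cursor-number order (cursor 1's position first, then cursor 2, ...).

Answer: 5 5 5

Derivation:
After op 1 (delete): buffer="nrci" (len 4), cursors c1@0 c2@1, authorship ....
After op 2 (move_left): buffer="nrci" (len 4), cursors c1@0 c2@0, authorship ....
After op 3 (insert('u')): buffer="uunrci" (len 6), cursors c1@2 c2@2, authorship 12....
After op 4 (move_right): buffer="uunrci" (len 6), cursors c1@3 c2@3, authorship 12....
After op 5 (move_right): buffer="uunrci" (len 6), cursors c1@4 c2@4, authorship 12....
After op 6 (add_cursor(4)): buffer="uunrci" (len 6), cursors c1@4 c2@4 c3@4, authorship 12....
After op 7 (move_right): buffer="uunrci" (len 6), cursors c1@5 c2@5 c3@5, authorship 12....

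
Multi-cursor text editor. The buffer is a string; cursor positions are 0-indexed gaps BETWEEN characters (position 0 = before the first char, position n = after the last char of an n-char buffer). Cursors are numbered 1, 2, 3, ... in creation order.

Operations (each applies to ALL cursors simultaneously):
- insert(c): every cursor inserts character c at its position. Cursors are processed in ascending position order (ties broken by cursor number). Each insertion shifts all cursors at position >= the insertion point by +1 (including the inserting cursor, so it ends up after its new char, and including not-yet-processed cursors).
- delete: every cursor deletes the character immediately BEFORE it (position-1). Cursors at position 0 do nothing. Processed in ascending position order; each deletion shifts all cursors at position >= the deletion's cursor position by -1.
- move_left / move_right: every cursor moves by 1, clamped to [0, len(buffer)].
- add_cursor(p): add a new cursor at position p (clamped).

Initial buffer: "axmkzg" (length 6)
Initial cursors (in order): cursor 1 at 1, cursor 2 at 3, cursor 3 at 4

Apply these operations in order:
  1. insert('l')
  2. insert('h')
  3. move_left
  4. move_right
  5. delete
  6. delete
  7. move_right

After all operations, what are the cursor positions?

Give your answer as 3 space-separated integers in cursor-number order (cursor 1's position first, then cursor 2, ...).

Answer: 2 4 5

Derivation:
After op 1 (insert('l')): buffer="alxmlklzg" (len 9), cursors c1@2 c2@5 c3@7, authorship .1..2.3..
After op 2 (insert('h')): buffer="alhxmlhklhzg" (len 12), cursors c1@3 c2@7 c3@10, authorship .11..22.33..
After op 3 (move_left): buffer="alhxmlhklhzg" (len 12), cursors c1@2 c2@6 c3@9, authorship .11..22.33..
After op 4 (move_right): buffer="alhxmlhklhzg" (len 12), cursors c1@3 c2@7 c3@10, authorship .11..22.33..
After op 5 (delete): buffer="alxmlklzg" (len 9), cursors c1@2 c2@5 c3@7, authorship .1..2.3..
After op 6 (delete): buffer="axmkzg" (len 6), cursors c1@1 c2@3 c3@4, authorship ......
After op 7 (move_right): buffer="axmkzg" (len 6), cursors c1@2 c2@4 c3@5, authorship ......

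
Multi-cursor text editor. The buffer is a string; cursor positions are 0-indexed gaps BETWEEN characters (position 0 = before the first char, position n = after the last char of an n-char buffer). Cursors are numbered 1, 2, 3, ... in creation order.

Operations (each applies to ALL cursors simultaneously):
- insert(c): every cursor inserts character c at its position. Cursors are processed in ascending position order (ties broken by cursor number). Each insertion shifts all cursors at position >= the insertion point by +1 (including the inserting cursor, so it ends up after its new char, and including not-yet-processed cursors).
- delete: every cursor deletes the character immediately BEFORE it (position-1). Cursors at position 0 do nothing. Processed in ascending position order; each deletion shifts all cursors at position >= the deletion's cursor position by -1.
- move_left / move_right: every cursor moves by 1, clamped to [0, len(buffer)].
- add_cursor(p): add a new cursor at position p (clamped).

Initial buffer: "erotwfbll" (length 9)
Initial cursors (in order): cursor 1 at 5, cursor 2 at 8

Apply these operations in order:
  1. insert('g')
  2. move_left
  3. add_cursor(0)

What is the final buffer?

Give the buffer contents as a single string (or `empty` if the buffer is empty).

After op 1 (insert('g')): buffer="erotwgfblgl" (len 11), cursors c1@6 c2@10, authorship .....1...2.
After op 2 (move_left): buffer="erotwgfblgl" (len 11), cursors c1@5 c2@9, authorship .....1...2.
After op 3 (add_cursor(0)): buffer="erotwgfblgl" (len 11), cursors c3@0 c1@5 c2@9, authorship .....1...2.

Answer: erotwgfblgl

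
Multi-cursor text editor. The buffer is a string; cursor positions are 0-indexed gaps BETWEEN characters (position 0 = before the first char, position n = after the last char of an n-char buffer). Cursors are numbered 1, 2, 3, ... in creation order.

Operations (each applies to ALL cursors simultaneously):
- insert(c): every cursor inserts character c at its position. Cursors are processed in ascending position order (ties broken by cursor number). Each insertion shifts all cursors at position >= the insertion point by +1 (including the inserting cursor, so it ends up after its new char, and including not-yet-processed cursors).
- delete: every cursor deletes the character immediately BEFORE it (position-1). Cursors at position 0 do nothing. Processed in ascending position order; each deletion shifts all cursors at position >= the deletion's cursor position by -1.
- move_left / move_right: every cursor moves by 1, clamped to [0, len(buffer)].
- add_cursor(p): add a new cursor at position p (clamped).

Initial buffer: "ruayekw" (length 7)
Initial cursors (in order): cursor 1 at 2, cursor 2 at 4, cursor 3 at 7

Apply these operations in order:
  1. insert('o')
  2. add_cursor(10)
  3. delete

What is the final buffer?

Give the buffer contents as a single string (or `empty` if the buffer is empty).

Answer: ruayek

Derivation:
After op 1 (insert('o')): buffer="ruoayoekwo" (len 10), cursors c1@3 c2@6 c3@10, authorship ..1..2...3
After op 2 (add_cursor(10)): buffer="ruoayoekwo" (len 10), cursors c1@3 c2@6 c3@10 c4@10, authorship ..1..2...3
After op 3 (delete): buffer="ruayek" (len 6), cursors c1@2 c2@4 c3@6 c4@6, authorship ......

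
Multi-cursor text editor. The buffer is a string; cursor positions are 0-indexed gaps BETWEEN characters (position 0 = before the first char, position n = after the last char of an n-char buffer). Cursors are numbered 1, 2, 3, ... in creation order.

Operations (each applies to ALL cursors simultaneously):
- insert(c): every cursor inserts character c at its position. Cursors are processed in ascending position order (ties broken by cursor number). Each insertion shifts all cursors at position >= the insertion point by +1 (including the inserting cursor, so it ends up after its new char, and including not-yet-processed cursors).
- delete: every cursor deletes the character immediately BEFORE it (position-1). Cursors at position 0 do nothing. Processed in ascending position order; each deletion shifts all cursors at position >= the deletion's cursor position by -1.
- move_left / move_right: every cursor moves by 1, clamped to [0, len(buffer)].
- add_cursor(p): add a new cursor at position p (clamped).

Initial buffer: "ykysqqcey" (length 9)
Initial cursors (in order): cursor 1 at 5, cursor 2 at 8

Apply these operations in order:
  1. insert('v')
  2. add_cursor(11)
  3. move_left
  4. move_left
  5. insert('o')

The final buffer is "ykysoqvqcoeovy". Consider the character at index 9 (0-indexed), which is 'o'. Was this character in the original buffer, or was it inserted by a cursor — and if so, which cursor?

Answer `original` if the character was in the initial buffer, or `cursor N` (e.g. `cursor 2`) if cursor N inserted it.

Answer: cursor 2

Derivation:
After op 1 (insert('v')): buffer="ykysqvqcevy" (len 11), cursors c1@6 c2@10, authorship .....1...2.
After op 2 (add_cursor(11)): buffer="ykysqvqcevy" (len 11), cursors c1@6 c2@10 c3@11, authorship .....1...2.
After op 3 (move_left): buffer="ykysqvqcevy" (len 11), cursors c1@5 c2@9 c3@10, authorship .....1...2.
After op 4 (move_left): buffer="ykysqvqcevy" (len 11), cursors c1@4 c2@8 c3@9, authorship .....1...2.
After op 5 (insert('o')): buffer="ykysoqvqcoeovy" (len 14), cursors c1@5 c2@10 c3@12, authorship ....1.1..2.32.
Authorship (.=original, N=cursor N): . . . . 1 . 1 . . 2 . 3 2 .
Index 9: author = 2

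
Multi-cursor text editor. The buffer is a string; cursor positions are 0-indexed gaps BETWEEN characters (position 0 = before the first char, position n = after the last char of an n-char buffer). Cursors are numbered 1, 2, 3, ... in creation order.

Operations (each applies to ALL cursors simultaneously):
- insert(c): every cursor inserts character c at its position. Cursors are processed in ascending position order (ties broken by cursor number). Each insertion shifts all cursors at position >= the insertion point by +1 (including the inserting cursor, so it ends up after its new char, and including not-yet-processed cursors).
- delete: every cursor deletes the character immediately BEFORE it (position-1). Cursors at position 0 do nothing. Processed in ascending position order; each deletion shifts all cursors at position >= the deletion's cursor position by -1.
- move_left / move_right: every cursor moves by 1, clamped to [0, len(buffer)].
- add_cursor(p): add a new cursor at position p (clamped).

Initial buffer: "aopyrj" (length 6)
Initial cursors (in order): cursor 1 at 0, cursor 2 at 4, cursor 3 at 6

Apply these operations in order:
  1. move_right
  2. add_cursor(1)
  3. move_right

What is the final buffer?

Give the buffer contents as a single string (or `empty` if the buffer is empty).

After op 1 (move_right): buffer="aopyrj" (len 6), cursors c1@1 c2@5 c3@6, authorship ......
After op 2 (add_cursor(1)): buffer="aopyrj" (len 6), cursors c1@1 c4@1 c2@5 c3@6, authorship ......
After op 3 (move_right): buffer="aopyrj" (len 6), cursors c1@2 c4@2 c2@6 c3@6, authorship ......

Answer: aopyrj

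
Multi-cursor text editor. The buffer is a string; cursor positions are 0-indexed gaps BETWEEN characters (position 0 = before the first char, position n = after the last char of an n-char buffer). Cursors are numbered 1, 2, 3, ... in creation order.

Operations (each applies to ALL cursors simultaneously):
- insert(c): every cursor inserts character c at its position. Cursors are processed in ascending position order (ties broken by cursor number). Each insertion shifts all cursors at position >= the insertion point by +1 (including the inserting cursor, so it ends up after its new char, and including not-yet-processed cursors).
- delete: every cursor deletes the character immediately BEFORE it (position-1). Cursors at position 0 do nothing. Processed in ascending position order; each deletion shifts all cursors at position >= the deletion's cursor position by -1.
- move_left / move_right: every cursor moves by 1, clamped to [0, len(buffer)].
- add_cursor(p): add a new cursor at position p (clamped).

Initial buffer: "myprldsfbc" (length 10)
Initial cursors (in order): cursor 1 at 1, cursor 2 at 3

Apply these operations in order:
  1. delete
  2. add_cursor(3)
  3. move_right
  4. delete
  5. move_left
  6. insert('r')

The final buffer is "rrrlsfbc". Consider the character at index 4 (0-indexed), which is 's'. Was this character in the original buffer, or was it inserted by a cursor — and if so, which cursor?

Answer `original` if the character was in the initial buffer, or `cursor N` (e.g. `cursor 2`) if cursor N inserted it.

After op 1 (delete): buffer="yrldsfbc" (len 8), cursors c1@0 c2@1, authorship ........
After op 2 (add_cursor(3)): buffer="yrldsfbc" (len 8), cursors c1@0 c2@1 c3@3, authorship ........
After op 3 (move_right): buffer="yrldsfbc" (len 8), cursors c1@1 c2@2 c3@4, authorship ........
After op 4 (delete): buffer="lsfbc" (len 5), cursors c1@0 c2@0 c3@1, authorship .....
After op 5 (move_left): buffer="lsfbc" (len 5), cursors c1@0 c2@0 c3@0, authorship .....
After op 6 (insert('r')): buffer="rrrlsfbc" (len 8), cursors c1@3 c2@3 c3@3, authorship 123.....
Authorship (.=original, N=cursor N): 1 2 3 . . . . .
Index 4: author = original

Answer: original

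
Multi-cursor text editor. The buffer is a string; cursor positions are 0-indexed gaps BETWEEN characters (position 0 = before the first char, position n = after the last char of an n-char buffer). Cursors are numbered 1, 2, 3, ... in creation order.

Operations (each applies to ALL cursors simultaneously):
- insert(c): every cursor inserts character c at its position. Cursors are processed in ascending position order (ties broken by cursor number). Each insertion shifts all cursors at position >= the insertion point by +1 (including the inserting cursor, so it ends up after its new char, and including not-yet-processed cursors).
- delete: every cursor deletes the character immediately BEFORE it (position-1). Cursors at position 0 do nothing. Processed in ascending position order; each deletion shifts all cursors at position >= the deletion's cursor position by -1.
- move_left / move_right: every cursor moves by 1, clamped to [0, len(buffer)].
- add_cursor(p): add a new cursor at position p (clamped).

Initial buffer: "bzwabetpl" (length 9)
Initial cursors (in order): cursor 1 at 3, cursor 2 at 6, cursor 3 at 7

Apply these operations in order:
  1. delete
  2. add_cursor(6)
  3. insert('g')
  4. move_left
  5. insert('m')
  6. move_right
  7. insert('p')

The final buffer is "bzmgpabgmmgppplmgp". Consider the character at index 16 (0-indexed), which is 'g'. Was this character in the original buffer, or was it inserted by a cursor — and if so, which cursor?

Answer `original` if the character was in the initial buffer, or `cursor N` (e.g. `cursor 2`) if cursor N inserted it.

Answer: cursor 4

Derivation:
After op 1 (delete): buffer="bzabpl" (len 6), cursors c1@2 c2@4 c3@4, authorship ......
After op 2 (add_cursor(6)): buffer="bzabpl" (len 6), cursors c1@2 c2@4 c3@4 c4@6, authorship ......
After op 3 (insert('g')): buffer="bzgabggplg" (len 10), cursors c1@3 c2@7 c3@7 c4@10, authorship ..1..23..4
After op 4 (move_left): buffer="bzgabggplg" (len 10), cursors c1@2 c2@6 c3@6 c4@9, authorship ..1..23..4
After op 5 (insert('m')): buffer="bzmgabgmmgplmg" (len 14), cursors c1@3 c2@9 c3@9 c4@13, authorship ..11..2233..44
After op 6 (move_right): buffer="bzmgabgmmgplmg" (len 14), cursors c1@4 c2@10 c3@10 c4@14, authorship ..11..2233..44
After op 7 (insert('p')): buffer="bzmgpabgmmgppplmgp" (len 18), cursors c1@5 c2@13 c3@13 c4@18, authorship ..111..223323..444
Authorship (.=original, N=cursor N): . . 1 1 1 . . 2 2 3 3 2 3 . . 4 4 4
Index 16: author = 4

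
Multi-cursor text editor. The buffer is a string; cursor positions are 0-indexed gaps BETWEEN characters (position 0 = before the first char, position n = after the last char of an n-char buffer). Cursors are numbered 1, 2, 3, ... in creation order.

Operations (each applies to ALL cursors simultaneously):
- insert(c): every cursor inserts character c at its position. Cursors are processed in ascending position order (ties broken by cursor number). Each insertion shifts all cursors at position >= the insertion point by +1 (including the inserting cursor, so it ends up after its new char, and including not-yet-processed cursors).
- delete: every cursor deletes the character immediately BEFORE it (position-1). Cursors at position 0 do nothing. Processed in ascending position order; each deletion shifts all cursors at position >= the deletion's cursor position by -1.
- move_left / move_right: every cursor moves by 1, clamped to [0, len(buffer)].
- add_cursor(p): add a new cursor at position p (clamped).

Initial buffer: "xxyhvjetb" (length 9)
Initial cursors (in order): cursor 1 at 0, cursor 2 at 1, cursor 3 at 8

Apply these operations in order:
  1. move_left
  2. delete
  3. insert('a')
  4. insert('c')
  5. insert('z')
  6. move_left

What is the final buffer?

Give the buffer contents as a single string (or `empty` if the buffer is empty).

Answer: aacczzxxyhvjacztb

Derivation:
After op 1 (move_left): buffer="xxyhvjetb" (len 9), cursors c1@0 c2@0 c3@7, authorship .........
After op 2 (delete): buffer="xxyhvjtb" (len 8), cursors c1@0 c2@0 c3@6, authorship ........
After op 3 (insert('a')): buffer="aaxxyhvjatb" (len 11), cursors c1@2 c2@2 c3@9, authorship 12......3..
After op 4 (insert('c')): buffer="aaccxxyhvjactb" (len 14), cursors c1@4 c2@4 c3@12, authorship 1212......33..
After op 5 (insert('z')): buffer="aacczzxxyhvjacztb" (len 17), cursors c1@6 c2@6 c3@15, authorship 121212......333..
After op 6 (move_left): buffer="aacczzxxyhvjacztb" (len 17), cursors c1@5 c2@5 c3@14, authorship 121212......333..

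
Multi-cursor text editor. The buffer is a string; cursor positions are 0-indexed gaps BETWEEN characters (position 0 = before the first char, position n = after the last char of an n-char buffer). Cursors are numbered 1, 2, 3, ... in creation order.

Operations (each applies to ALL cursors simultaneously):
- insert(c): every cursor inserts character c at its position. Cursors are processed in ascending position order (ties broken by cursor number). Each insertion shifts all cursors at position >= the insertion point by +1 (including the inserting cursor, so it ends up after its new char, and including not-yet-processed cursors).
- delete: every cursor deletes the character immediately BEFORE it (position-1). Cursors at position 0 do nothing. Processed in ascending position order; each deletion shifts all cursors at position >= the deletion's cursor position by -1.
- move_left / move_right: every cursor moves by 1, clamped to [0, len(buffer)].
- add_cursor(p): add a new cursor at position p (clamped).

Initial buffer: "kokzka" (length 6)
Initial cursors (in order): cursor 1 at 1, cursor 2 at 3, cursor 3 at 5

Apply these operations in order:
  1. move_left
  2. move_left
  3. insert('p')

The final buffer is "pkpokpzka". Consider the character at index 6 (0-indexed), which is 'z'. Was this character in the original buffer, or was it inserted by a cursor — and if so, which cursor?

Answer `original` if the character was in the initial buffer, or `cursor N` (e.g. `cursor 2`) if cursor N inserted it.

Answer: original

Derivation:
After op 1 (move_left): buffer="kokzka" (len 6), cursors c1@0 c2@2 c3@4, authorship ......
After op 2 (move_left): buffer="kokzka" (len 6), cursors c1@0 c2@1 c3@3, authorship ......
After op 3 (insert('p')): buffer="pkpokpzka" (len 9), cursors c1@1 c2@3 c3@6, authorship 1.2..3...
Authorship (.=original, N=cursor N): 1 . 2 . . 3 . . .
Index 6: author = original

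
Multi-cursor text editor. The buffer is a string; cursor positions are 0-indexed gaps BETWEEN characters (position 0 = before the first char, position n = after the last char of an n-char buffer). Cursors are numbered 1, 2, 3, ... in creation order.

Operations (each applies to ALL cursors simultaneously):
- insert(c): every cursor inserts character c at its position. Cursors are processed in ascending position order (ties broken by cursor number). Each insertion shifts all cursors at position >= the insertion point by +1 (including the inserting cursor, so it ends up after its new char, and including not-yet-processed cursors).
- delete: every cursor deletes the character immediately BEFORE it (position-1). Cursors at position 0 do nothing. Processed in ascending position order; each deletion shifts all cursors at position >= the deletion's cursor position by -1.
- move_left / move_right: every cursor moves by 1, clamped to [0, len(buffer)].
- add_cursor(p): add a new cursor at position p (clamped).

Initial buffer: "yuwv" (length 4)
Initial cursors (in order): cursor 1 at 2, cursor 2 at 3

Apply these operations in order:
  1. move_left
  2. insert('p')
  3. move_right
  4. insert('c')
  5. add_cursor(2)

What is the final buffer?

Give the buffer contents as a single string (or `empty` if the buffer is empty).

Answer: ypucpwcv

Derivation:
After op 1 (move_left): buffer="yuwv" (len 4), cursors c1@1 c2@2, authorship ....
After op 2 (insert('p')): buffer="ypupwv" (len 6), cursors c1@2 c2@4, authorship .1.2..
After op 3 (move_right): buffer="ypupwv" (len 6), cursors c1@3 c2@5, authorship .1.2..
After op 4 (insert('c')): buffer="ypucpwcv" (len 8), cursors c1@4 c2@7, authorship .1.12.2.
After op 5 (add_cursor(2)): buffer="ypucpwcv" (len 8), cursors c3@2 c1@4 c2@7, authorship .1.12.2.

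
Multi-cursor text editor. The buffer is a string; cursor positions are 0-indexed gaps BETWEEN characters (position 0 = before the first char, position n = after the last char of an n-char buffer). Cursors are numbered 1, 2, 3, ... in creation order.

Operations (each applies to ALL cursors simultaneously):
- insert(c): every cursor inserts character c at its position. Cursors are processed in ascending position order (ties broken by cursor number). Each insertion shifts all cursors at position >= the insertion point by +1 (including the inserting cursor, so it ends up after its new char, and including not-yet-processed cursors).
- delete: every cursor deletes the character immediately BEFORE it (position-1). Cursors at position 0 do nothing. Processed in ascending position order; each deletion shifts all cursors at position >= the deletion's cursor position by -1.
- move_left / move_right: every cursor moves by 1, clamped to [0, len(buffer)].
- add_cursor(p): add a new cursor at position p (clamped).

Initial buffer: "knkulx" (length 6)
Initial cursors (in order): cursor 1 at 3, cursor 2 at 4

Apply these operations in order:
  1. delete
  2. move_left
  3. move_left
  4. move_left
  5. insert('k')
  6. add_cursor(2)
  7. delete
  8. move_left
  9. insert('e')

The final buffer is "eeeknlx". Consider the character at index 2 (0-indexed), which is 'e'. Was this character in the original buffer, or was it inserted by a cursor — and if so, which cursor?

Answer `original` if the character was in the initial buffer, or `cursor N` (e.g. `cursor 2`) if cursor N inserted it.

Answer: cursor 3

Derivation:
After op 1 (delete): buffer="knlx" (len 4), cursors c1@2 c2@2, authorship ....
After op 2 (move_left): buffer="knlx" (len 4), cursors c1@1 c2@1, authorship ....
After op 3 (move_left): buffer="knlx" (len 4), cursors c1@0 c2@0, authorship ....
After op 4 (move_left): buffer="knlx" (len 4), cursors c1@0 c2@0, authorship ....
After op 5 (insert('k')): buffer="kkknlx" (len 6), cursors c1@2 c2@2, authorship 12....
After op 6 (add_cursor(2)): buffer="kkknlx" (len 6), cursors c1@2 c2@2 c3@2, authorship 12....
After op 7 (delete): buffer="knlx" (len 4), cursors c1@0 c2@0 c3@0, authorship ....
After op 8 (move_left): buffer="knlx" (len 4), cursors c1@0 c2@0 c3@0, authorship ....
After op 9 (insert('e')): buffer="eeeknlx" (len 7), cursors c1@3 c2@3 c3@3, authorship 123....
Authorship (.=original, N=cursor N): 1 2 3 . . . .
Index 2: author = 3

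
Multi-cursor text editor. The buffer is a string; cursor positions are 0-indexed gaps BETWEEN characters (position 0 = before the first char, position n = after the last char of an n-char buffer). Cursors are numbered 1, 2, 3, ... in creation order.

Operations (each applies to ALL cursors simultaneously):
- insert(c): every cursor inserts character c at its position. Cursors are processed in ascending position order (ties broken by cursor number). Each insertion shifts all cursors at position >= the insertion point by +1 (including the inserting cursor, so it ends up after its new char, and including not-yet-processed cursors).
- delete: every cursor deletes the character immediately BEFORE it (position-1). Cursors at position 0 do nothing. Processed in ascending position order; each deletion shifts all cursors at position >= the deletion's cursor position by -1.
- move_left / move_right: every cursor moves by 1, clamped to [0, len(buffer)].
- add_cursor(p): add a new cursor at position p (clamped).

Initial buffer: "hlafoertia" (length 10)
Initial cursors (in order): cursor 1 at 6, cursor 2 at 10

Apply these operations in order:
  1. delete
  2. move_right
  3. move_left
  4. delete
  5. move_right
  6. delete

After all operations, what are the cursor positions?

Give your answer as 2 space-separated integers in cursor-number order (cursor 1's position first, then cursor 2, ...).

After op 1 (delete): buffer="hlaforti" (len 8), cursors c1@5 c2@8, authorship ........
After op 2 (move_right): buffer="hlaforti" (len 8), cursors c1@6 c2@8, authorship ........
After op 3 (move_left): buffer="hlaforti" (len 8), cursors c1@5 c2@7, authorship ........
After op 4 (delete): buffer="hlafri" (len 6), cursors c1@4 c2@5, authorship ......
After op 5 (move_right): buffer="hlafri" (len 6), cursors c1@5 c2@6, authorship ......
After op 6 (delete): buffer="hlaf" (len 4), cursors c1@4 c2@4, authorship ....

Answer: 4 4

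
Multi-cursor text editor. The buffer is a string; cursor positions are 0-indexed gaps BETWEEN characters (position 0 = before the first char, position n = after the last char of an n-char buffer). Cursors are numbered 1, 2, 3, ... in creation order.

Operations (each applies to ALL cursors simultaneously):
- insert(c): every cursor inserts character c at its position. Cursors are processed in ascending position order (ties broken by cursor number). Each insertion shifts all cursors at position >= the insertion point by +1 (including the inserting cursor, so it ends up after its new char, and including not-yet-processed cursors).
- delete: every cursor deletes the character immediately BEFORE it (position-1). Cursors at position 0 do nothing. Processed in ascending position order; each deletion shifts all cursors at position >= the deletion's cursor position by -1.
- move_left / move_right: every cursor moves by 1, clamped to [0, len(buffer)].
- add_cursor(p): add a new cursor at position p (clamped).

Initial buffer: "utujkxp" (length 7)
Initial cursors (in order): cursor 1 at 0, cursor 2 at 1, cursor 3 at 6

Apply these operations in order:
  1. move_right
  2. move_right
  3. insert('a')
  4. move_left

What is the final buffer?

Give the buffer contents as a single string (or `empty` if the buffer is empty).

Answer: utauajkxpa

Derivation:
After op 1 (move_right): buffer="utujkxp" (len 7), cursors c1@1 c2@2 c3@7, authorship .......
After op 2 (move_right): buffer="utujkxp" (len 7), cursors c1@2 c2@3 c3@7, authorship .......
After op 3 (insert('a')): buffer="utauajkxpa" (len 10), cursors c1@3 c2@5 c3@10, authorship ..1.2....3
After op 4 (move_left): buffer="utauajkxpa" (len 10), cursors c1@2 c2@4 c3@9, authorship ..1.2....3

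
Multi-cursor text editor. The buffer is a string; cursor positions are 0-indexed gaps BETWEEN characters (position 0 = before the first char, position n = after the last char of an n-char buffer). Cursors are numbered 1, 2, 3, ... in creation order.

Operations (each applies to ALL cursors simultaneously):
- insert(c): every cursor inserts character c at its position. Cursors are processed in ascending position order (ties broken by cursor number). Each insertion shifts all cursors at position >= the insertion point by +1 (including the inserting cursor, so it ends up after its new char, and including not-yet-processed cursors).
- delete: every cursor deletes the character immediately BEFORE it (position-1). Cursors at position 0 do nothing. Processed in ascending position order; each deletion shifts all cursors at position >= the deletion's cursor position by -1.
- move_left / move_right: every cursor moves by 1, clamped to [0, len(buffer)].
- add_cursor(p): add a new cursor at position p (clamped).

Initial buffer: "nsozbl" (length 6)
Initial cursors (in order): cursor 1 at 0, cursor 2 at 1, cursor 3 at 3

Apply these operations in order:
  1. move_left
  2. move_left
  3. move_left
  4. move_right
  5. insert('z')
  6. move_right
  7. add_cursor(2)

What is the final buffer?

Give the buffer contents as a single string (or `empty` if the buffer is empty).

Answer: nzzzsozbl

Derivation:
After op 1 (move_left): buffer="nsozbl" (len 6), cursors c1@0 c2@0 c3@2, authorship ......
After op 2 (move_left): buffer="nsozbl" (len 6), cursors c1@0 c2@0 c3@1, authorship ......
After op 3 (move_left): buffer="nsozbl" (len 6), cursors c1@0 c2@0 c3@0, authorship ......
After op 4 (move_right): buffer="nsozbl" (len 6), cursors c1@1 c2@1 c3@1, authorship ......
After op 5 (insert('z')): buffer="nzzzsozbl" (len 9), cursors c1@4 c2@4 c3@4, authorship .123.....
After op 6 (move_right): buffer="nzzzsozbl" (len 9), cursors c1@5 c2@5 c3@5, authorship .123.....
After op 7 (add_cursor(2)): buffer="nzzzsozbl" (len 9), cursors c4@2 c1@5 c2@5 c3@5, authorship .123.....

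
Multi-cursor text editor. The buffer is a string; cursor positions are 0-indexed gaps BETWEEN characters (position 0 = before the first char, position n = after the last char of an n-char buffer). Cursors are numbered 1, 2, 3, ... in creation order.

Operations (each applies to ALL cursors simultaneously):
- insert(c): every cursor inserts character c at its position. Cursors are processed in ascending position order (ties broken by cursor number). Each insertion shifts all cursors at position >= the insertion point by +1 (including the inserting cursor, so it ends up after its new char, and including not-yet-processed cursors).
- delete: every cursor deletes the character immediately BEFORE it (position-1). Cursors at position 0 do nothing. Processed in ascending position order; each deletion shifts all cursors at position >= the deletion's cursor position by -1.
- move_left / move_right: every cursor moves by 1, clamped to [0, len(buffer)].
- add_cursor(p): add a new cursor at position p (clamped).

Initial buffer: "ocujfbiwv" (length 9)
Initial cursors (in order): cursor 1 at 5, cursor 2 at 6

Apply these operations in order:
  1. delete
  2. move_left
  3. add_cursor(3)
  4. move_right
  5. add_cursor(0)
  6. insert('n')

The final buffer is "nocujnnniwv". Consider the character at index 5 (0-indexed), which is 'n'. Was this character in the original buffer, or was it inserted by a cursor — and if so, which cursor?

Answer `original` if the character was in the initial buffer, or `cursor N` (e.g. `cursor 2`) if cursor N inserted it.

Answer: cursor 1

Derivation:
After op 1 (delete): buffer="ocujiwv" (len 7), cursors c1@4 c2@4, authorship .......
After op 2 (move_left): buffer="ocujiwv" (len 7), cursors c1@3 c2@3, authorship .......
After op 3 (add_cursor(3)): buffer="ocujiwv" (len 7), cursors c1@3 c2@3 c3@3, authorship .......
After op 4 (move_right): buffer="ocujiwv" (len 7), cursors c1@4 c2@4 c3@4, authorship .......
After op 5 (add_cursor(0)): buffer="ocujiwv" (len 7), cursors c4@0 c1@4 c2@4 c3@4, authorship .......
After op 6 (insert('n')): buffer="nocujnnniwv" (len 11), cursors c4@1 c1@8 c2@8 c3@8, authorship 4....123...
Authorship (.=original, N=cursor N): 4 . . . . 1 2 3 . . .
Index 5: author = 1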